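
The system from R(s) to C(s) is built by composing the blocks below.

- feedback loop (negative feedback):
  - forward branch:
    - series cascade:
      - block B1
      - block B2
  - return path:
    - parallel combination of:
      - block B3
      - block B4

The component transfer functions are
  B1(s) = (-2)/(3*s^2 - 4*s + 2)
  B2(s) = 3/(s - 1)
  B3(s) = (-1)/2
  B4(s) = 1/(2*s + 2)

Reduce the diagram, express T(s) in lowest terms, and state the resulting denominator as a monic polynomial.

Reducing step by step:

[1] combine B1, B2 in series -> (-6)/(3*s^3 - 7*s^2 + 6*s - 2)
[2] parallel reduction of B3, B4 -> (-s)/(2*s + 2)
[3] collapse the loop ((B1*B2) forward, (B3+B4) return) -> (-6*s - 6)/(3*s^4 - 4*s^3 - s^2 + 7*s - 2)
That last expression is T(s), already simplified. Scaling its denominator by 1/3 (the reciprocal of the leading coefficient) yields the monic denominator.

Answer: s^4 - 4*s^3/3 - s^2/3 + 7*s/3 - 2/3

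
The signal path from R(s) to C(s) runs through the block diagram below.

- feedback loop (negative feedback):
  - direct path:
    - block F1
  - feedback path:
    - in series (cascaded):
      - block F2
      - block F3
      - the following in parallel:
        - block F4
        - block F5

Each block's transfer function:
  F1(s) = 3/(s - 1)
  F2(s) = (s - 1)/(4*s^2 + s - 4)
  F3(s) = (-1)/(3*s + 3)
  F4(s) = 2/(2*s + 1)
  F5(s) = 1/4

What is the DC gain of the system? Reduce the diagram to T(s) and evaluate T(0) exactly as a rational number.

Reducing step by step:

[1] reduce the parallel group F4, F5; result (2*s + 9)/(8*s + 4)
[2] reduce the series chain F2, F3, (F4+F5); result (-2*s^2 - 7*s + 9)/(96*s^4 + 168*s^3 - 12*s^2 - 132*s - 48)
[3] apply the feedback formula to F1, (F2*F3*(F4+F5)); result (96*s^4 + 168*s^3 - 12*s^2 - 132*s - 48)/(32*s^5 + 24*s^4 - 60*s^3 - 42*s^2 + 21*s + 25)
Evaluating the step-3 result (the overall T(s)) at s = 0 gives T(0) = -48/25.

Answer: -48/25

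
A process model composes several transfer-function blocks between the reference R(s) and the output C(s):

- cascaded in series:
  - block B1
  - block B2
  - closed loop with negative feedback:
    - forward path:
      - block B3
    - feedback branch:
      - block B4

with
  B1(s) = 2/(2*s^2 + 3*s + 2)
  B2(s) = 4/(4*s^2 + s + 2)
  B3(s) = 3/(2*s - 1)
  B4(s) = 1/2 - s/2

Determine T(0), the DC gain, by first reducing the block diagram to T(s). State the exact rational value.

The answer is 12.

Reasoning:
Step 1 - close the feedback loop around B3, B4 = 6/(s + 1)
Step 2 - series reduction of B1, B2, [B3/(1+B3*B4)] = 48/(8*s^5 + 22*s^4 + 29*s^3 + 23*s^2 + 12*s + 4)
DC gain: substitute s = 0 into T(s) from step 2: T(0) = 48/4 = 12.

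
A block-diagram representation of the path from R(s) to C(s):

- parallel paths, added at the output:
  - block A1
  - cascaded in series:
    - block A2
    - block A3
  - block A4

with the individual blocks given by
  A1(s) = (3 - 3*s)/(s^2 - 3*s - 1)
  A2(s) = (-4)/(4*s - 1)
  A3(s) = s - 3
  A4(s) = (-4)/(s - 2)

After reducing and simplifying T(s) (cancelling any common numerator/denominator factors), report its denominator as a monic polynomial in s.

Step 1 - cascade A2, A3 gives (12 - 4*s)/(4*s - 1)
Step 2 - combine A1, (A2*A3), A4 in parallel gives (-4*s^4 + 4*s^3 + 11*s^2 + 23*s + 26)/(4*s^4 - 21*s^3 + 25*s^2 + 3*s - 2)
T(s) is the step-2 result (common factors already cancelled). Leading coefficient of the denominator: 4. Divide through by 4 for the monic polynomial.

Hence the answer: s^4 - 21*s^3/4 + 25*s^2/4 + 3*s/4 - 1/2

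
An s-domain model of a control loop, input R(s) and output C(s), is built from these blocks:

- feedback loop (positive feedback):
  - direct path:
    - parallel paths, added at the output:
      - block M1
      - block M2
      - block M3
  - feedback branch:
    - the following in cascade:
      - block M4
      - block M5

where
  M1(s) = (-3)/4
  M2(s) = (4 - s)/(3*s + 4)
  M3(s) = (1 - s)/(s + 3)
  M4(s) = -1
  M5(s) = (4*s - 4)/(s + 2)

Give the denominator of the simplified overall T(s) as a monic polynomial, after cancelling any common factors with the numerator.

Reducing step by step:

Step 1. reduce the parallel group M1, M2, M3: (-25*s^2 - 39*s + 28)/(12*s^2 + 52*s + 48)
Step 2. multiply M4, M5 (series): (4 - 4*s)/(s + 2)
Step 3. reduce the feedback loop with forward (M1+M2+M3) and return (M4*M5): (25*s^3 + 89*s^2 + 50*s - 56)/(88*s^3 - 20*s^2 - 420*s + 16)
That last expression is T(s), already simplified. Scaling its denominator by 1/88 (the reciprocal of the leading coefficient) yields the monic denominator.

Answer: s^3 - 5*s^2/22 - 105*s/22 + 2/11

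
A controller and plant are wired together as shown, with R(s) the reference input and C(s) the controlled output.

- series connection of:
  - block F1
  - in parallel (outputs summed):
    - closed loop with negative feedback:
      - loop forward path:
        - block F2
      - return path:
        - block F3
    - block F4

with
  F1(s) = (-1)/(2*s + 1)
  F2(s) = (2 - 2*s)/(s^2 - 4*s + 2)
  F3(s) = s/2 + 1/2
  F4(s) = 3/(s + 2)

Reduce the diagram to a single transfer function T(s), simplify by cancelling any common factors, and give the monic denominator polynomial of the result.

First reduce the diagram to T(s).

1. collapse the loop (F2 forward, F3 return): (2*s - 2)/(4*s - 3)
2. parallel reduction of [F2/(1+F2*F3)], F4: (2*s^2 + 14*s - 13)/(4*s^2 + 5*s - 6)
3. reduce the series chain F1, ([F2/(1+F2*F3)]+F4): (-2*s^2 - 14*s + 13)/(8*s^3 + 14*s^2 - 7*s - 6)
No further cancellation is possible in the step-3 result, so that is T(s). Its denominator becomes monic after dividing by the leading coefficient 8.

Answer: s^3 + 7*s^2/4 - 7*s/8 - 3/4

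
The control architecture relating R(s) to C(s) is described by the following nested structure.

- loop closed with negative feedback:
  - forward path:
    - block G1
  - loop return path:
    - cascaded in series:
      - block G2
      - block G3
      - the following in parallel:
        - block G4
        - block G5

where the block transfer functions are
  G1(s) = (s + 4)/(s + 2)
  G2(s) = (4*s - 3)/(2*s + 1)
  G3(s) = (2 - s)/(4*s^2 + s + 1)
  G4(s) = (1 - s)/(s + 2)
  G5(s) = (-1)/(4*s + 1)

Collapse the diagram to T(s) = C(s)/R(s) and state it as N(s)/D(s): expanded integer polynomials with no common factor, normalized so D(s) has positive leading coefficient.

The answer is (32*s^6 + 224*s^5 + 466*s^4 + 371*s^3 + 187*s^2 + 62*s + 8)/(32*s^6 + 176*s^5 + 286*s^4 + 49*s^3 + 278*s^2 - 54*s + 28).

Reasoning:
Step 1 - reduce the parallel group G4, G5 = (-4*s^2 + 2*s - 1)/(4*s^2 + 9*s + 2)
Step 2 - cascade G2, G3, (G4+G5) = (16*s^4 - 52*s^3 + 50*s^2 - 23*s + 6)/(32*s^5 + 96*s^4 + 82*s^3 + 43*s^2 + 15*s + 2)
Step 3 - apply the feedback formula to G1, (G2*G3*(G4+G5)); the result is T(s) itself (integer coefficients, no common factor, positive leading denominator coefficient)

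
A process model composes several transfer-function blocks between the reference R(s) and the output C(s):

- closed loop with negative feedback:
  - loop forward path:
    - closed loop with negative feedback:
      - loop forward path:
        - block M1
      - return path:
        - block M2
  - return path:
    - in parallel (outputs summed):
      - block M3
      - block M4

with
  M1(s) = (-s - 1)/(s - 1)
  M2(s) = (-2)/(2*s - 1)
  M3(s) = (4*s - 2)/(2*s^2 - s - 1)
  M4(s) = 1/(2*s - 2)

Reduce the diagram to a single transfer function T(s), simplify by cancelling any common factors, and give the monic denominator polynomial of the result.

The answer is s^4 - 7*s^3/2 + 3*s^2/4 + 9*s/8 - 9/8.

Reasoning:
Step 1: close the feedback loop around M1, M2 -> (-2*s^2 - s + 1)/(2*s^2 - s + 3)
Step 2: reduce the parallel group M3, M4 -> (10*s - 3)/(4*s^2 - 2*s - 2)
Step 3: close the feedback loop around [M1/(1+M1*M2)], (M3+M4) -> (-8*s^4 + 10*s^2 - 2)/(8*s^4 - 28*s^3 + 6*s^2 + 9*s - 9)
Step 3 gives the fully reduced T(s), with no common factor left to cancel. The denominator's leading coefficient is 8, so divide each of its coefficients by 8 to get the monic form.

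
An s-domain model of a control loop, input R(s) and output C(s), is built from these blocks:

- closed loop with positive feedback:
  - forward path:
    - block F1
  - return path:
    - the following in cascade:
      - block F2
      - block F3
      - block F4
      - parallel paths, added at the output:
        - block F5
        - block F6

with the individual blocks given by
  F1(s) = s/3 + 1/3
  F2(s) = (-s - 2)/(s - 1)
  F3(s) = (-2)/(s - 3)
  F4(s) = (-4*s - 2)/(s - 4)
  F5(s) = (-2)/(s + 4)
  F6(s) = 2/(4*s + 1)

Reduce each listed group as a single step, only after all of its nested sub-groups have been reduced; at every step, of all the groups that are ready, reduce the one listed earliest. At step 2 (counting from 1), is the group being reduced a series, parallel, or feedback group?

The answer is series.

Reasoning:
(1) parallel reduction of F5, F6
(2) combine F2, F3, F4, (F5+F6) in series
(3) feedback reduction of F1, (F2*F3*F4*(F5+F6))
Step 2 collapses a series group.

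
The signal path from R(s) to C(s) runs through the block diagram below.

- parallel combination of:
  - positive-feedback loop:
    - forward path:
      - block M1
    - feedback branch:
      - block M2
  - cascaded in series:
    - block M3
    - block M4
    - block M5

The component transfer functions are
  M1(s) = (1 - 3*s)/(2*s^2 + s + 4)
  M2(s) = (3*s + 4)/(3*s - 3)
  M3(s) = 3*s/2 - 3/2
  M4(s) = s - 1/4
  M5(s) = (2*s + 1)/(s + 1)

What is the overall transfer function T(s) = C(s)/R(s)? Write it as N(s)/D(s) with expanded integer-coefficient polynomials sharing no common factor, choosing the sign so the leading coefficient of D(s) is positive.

Step 1 - reduce the feedback loop with forward M1 and return M2 = (-9*s^2 + 12*s - 3)/(6*s^3 + 6*s^2 + 18*s - 16)
Step 2 - cascade M3, M4, M5 = (24*s^3 - 18*s^2 - 9*s + 3)/(8*s + 8)
Step 3 - sum the parallel branches [M1/(1-M1*M2)], (M3*M4*M5), giving the overall T(s)

Answer: (72*s^6 + 18*s^5 + 135*s^4 - 408*s^3 + 84*s^2 + 135*s - 36)/(24*s^4 + 48*s^3 + 96*s^2 + 8*s - 64)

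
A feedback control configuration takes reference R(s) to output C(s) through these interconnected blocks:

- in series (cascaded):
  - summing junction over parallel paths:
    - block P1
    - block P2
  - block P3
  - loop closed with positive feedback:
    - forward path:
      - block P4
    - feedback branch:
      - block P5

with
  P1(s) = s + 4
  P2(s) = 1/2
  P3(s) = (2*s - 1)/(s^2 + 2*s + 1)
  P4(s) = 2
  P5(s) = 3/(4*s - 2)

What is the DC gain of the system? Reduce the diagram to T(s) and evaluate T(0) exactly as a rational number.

Answer: -9/4

Working:
1. reduce the parallel group P1, P2 = s + 9/2
2. close the feedback loop around P4, P5 = (2*s - 1)/(s - 2)
3. reduce the series chain (P1+P2), P3, [P4/(1-P4*P5)] = (8*s^3 + 28*s^2 - 34*s + 9)/(2*s^3 - 6*s - 4)
DC gain: substitute s = 0 into T(s) from step 3: T(0) = 9/(-4) = -9/4.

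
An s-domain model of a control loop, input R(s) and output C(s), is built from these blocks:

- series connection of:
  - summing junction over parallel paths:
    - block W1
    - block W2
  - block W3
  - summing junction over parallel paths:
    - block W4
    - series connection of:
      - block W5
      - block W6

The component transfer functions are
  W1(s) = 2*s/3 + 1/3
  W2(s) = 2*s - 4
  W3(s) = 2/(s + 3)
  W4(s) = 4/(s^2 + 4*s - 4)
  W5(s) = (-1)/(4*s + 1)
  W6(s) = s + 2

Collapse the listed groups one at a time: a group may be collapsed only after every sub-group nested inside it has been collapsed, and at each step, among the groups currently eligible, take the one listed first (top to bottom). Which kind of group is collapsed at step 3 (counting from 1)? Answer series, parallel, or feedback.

[1] reduce the parallel group W1, W2
[2] combine W5, W6 in series
[3] parallel reduction of W4, (W5*W6)
[4] cascade (W1+W2), W3, (W4+(W5*W6))
The group at step 3 is a parallel group.

Therefore the answer is parallel.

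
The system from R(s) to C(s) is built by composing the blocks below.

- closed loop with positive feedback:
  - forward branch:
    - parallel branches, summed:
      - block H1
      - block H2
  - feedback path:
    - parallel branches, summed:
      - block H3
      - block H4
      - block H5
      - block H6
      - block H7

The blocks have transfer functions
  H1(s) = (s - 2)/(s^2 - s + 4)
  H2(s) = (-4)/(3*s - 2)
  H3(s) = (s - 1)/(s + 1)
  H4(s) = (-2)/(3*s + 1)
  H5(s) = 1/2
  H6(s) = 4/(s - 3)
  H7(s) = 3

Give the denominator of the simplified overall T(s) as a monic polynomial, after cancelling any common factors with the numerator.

The answer is s^6 - 11*s^5/6 + 139*s^4/18 + 53*s^3/18 - 745*s^2/18 - 106*s/9 + 6.

Reasoning:
[1] reduce the parallel group H1, H2 gives (-s^2 - 4*s - 12)/(3*s^3 - 5*s^2 + 14*s - 8)
[2] parallel reduction of H3, H4, H5, H6, H7 gives (27*s^3 - 37*s^2 - 27*s + 5)/(6*s^3 - 10*s^2 - 22*s - 6)
[3] feedback reduction of (H1+H2), (H3+H4+H5+H6+H7) gives (-6*s^5 - 14*s^4 - 10*s^3 + 214*s^2 + 288*s + 72)/(18*s^6 - 33*s^5 + 139*s^4 + 53*s^3 - 745*s^2 - 212*s + 108)
The result of step 3 is T(s) in lowest terms. Its denominator has leading coefficient 18; dividing the denominator through by 18 makes it monic.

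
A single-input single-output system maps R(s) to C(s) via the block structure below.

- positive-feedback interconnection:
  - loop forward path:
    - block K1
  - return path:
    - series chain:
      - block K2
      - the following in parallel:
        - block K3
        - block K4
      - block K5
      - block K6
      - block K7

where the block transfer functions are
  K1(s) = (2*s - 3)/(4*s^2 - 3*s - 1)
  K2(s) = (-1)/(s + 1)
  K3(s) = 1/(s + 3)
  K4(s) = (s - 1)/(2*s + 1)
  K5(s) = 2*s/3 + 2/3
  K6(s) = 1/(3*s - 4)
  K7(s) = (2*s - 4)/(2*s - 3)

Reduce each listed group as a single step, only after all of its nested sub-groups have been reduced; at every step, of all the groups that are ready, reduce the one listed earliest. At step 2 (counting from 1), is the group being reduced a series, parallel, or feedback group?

1. add K3, K4 (parallel)
2. combine K2, (K3+K4), K5, K6, K7 in series
3. apply the feedback formula to K1, (K2*(K3+K4)*K5*K6*K7)
The group at step 2 is a series group.

Hence the answer: series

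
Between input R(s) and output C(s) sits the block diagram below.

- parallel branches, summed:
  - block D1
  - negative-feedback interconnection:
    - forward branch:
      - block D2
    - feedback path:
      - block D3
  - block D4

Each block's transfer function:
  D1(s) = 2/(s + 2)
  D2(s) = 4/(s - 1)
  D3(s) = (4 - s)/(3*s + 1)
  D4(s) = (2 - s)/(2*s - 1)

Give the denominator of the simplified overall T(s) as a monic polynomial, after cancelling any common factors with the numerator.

Step 1 - feedback reduction of D2, D3 -> (12*s + 4)/(3*s^2 - 6*s + 15)
Step 2 - add D1, [D2/(1+D2*D3)], D4 (parallel) -> (-3*s^4 + 42*s^3 + 11*s^2 + 36*s + 22)/(6*s^4 - 3*s^3 + 6*s^2 + 57*s - 30)
No further cancellation is possible in the step-2 result, so that is T(s). Its denominator becomes monic after dividing by the leading coefficient 6.

Answer: s^4 - s^3/2 + s^2 + 19*s/2 - 5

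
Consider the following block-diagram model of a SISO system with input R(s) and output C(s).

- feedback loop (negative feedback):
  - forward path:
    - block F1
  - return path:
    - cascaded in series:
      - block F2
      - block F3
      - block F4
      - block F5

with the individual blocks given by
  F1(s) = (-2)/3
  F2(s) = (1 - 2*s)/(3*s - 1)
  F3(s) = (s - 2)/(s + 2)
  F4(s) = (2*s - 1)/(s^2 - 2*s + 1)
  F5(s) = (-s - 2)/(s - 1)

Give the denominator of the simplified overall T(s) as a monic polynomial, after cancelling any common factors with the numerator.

Step 1 - combine F2, F3, F4, F5 in series = (4*s^3 - 12*s^2 + 9*s - 2)/(3*s^4 - 10*s^3 + 12*s^2 - 6*s + 1)
Step 2 - collapse the loop (F1 forward, (F2*F3*F4*F5) return) = (-6*s^4 + 20*s^3 - 24*s^2 + 12*s - 2)/(9*s^4 - 38*s^3 + 60*s^2 - 36*s + 7)
No further cancellation is possible in the step-2 result, so that is T(s). Its denominator becomes monic after dividing by the leading coefficient 9.

Final answer: s^4 - 38*s^3/9 + 20*s^2/3 - 4*s + 7/9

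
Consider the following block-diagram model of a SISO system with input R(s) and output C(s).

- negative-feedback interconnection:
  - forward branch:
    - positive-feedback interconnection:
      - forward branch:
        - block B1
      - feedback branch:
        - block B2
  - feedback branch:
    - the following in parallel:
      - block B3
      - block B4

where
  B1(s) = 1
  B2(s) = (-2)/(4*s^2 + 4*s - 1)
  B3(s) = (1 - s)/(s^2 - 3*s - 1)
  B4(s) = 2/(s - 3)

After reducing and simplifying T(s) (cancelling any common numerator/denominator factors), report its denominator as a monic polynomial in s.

Reducing step by step:

Step 1: feedback reduction of B1, B2, giving (4*s^2 + 4*s - 1)/(4*s^2 + 4*s + 1)
Step 2: reduce the parallel group B3, B4, giving (s^2 - 2*s - 5)/(s^3 - 6*s^2 + 8*s + 3)
Step 3: reduce the feedback loop with forward [B1/(1-B1*B2)] and return (B3+B4), giving (4*s^5 - 20*s^4 + 7*s^3 + 50*s^2 + 4*s - 3)/(4*s^5 - 16*s^4 + 5*s^3 + 9*s^2 + 2*s + 8)
Step 3 gives the fully reduced T(s), with no common factor left to cancel. The denominator's leading coefficient is 4, so divide each of its coefficients by 4 to get the monic form.

Answer: s^5 - 4*s^4 + 5*s^3/4 + 9*s^2/4 + s/2 + 2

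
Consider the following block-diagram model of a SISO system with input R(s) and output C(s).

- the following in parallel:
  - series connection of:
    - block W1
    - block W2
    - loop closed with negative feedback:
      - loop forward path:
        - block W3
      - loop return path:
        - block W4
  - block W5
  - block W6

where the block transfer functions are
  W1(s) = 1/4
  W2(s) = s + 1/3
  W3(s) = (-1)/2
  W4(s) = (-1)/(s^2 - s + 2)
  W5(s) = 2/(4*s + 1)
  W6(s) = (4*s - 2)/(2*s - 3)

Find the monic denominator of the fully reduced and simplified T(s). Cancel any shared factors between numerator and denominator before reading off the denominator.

First reduce the diagram to T(s).

[1] feedback reduction of W3, W4; result (-s^2 + s - 2)/(2*s^2 - 2*s + 5)
[2] combine W1, W2, [W3/(1+W3*W4)] in series; result (-3*s^3 + 2*s^2 - 5*s - 2)/(24*s^2 - 24*s + 60)
[3] parallel reduction of (W1*W2*[W3/(1+W3*W4)]), W5, W6; result (-24*s^5 + 430*s^4 - 435*s^3 + 796*s^2 + 227*s - 474)/(192*s^4 - 432*s^3 + 648*s^2 - 528*s - 180)
No further cancellation is possible in the step-3 result, so that is T(s). Its denominator becomes monic after dividing by the leading coefficient 192.

Answer: s^4 - 9*s^3/4 + 27*s^2/8 - 11*s/4 - 15/16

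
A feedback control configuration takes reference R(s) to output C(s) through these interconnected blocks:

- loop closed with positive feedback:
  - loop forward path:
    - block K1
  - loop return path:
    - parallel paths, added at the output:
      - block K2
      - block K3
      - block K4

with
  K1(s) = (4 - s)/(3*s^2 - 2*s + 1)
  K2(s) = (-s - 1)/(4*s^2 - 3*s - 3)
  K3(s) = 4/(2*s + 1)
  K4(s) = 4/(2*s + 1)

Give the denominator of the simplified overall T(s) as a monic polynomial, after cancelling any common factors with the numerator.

(1) add K2, K3, K4 (parallel) = (30*s^2 - 27*s - 25)/(8*s^3 - 2*s^2 - 9*s - 3)
(2) collapse the loop (K1 forward, (K2+K3+K4) return) = (-8*s^4 + 34*s^3 + s^2 - 33*s - 12)/(24*s^5 - 22*s^4 + 15*s^3 - 140*s^2 + 80*s + 97)
The result of step 2 is T(s) in lowest terms. Its denominator has leading coefficient 24; dividing the denominator through by 24 makes it monic.

Therefore the answer is s^5 - 11*s^4/12 + 5*s^3/8 - 35*s^2/6 + 10*s/3 + 97/24.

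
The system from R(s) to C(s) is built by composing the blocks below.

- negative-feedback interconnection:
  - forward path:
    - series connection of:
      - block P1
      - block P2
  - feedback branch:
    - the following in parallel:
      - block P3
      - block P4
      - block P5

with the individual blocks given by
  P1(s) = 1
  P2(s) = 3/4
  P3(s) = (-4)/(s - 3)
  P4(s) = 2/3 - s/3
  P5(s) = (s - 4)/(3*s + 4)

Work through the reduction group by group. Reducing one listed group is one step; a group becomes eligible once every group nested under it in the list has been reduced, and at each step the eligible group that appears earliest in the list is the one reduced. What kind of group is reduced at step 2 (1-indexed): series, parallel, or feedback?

(1) reduce the series chain P1, P2
(2) add P3, P4, P5 (parallel)
(3) reduce the feedback loop with forward (P1*P2) and return (P3+P4+P5)
At step 2 the group reduced is parallel.

Answer: parallel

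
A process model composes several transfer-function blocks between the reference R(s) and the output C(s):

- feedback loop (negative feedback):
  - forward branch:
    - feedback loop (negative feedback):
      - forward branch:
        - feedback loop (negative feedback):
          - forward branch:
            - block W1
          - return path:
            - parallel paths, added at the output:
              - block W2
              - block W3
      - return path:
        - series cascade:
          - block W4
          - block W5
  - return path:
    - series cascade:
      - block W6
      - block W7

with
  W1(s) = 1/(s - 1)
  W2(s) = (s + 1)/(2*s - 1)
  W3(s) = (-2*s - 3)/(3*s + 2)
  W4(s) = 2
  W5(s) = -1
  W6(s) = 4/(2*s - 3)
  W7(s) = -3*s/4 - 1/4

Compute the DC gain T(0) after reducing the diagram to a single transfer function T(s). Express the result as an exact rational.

Answer: -6/31

Working:
[1] parallel reduction of W2, W3: (-s^2 + s + 5)/(6*s^2 + s - 2)
[2] reduce the feedback loop with forward W1 and return (W2+W3): (6*s^2 + s - 2)/(6*s^3 - 6*s^2 - 2*s + 7)
[3] combine W4, W5 in series: -2
[4] reduce the feedback loop with forward [W1/(1+W1*(W2+W3))] and return (W4*W5): (6*s^2 + s - 2)/(6*s^3 - 18*s^2 - 4*s + 11)
[5] multiply W6, W7 (series): (-3*s - 1)/(2*s - 3)
[6] feedback reduction of [[W1/(1+W1*(W2+W3))]/(1+[W1/(1+W1*(W2+W3))]*(W4*W5))], (W6*W7): (12*s^3 - 16*s^2 - 7*s + 6)/(12*s^4 - 72*s^3 + 37*s^2 + 39*s - 31)
That last expression is T(s); at s = 0 only the constant terms survive, so T(0) = 6/(-31) = -6/31.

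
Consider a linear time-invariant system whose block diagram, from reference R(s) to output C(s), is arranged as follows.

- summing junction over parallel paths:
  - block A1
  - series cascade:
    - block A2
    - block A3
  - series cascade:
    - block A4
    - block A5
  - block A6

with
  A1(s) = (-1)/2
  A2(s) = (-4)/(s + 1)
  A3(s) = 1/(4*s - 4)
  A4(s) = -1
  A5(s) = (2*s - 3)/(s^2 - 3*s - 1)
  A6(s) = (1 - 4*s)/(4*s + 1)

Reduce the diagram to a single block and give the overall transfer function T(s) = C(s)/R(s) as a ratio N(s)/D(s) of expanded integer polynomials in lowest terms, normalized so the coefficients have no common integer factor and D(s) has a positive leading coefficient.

1. multiply A2, A3 (series); result (-1)/(s^2 - 1)
2. cascade A4, A5; result (3 - 2*s)/(s^2 - 3*s - 1)
3. sum the parallel branches A1, (A2*A3), (A4*A5), A6 - this is the overall T(s), already in the required normalized form

Final answer: (-12*s^5 + 21*s^4 + 33*s^3 + 6*s^2 - 15*s - 3)/(8*s^5 - 22*s^4 - 22*s^3 + 20*s^2 + 14*s + 2)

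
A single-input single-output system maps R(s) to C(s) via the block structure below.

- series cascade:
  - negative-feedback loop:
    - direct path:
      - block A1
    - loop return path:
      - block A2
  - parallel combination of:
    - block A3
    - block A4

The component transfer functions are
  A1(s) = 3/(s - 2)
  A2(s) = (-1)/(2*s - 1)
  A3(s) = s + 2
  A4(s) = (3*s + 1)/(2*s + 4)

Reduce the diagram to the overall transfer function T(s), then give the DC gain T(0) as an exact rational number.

First reduce the diagram to T(s).

(1) feedback reduction of A1, A2; result (6*s - 3)/(2*s^2 - 5*s - 1)
(2) combine A3, A4 in parallel; result (2*s^2 + 11*s + 9)/(2*s + 4)
(3) combine [A1/(1+A1*A2)], (A3+A4) in series; result (12*s^3 + 60*s^2 + 21*s - 27)/(4*s^3 - 2*s^2 - 22*s - 4)
Step 3 gives the overall T(s). Then T(0) = -27/(-4) = 27/4.

Answer: 27/4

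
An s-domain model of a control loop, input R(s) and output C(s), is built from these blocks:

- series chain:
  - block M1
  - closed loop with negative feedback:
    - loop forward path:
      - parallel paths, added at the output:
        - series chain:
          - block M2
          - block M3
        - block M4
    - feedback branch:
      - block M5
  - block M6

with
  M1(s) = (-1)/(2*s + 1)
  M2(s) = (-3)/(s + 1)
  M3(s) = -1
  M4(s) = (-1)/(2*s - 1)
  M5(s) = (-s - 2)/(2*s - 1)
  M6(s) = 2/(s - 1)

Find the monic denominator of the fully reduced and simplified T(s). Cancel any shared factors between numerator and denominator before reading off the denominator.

Step 1. series reduction of M2, M3 -> 3/(s + 1)
Step 2. combine (M2*M3), M4 in parallel -> (5*s - 4)/(2*s^2 + s - 1)
Step 3. reduce the feedback loop with forward ((M2*M3)+M4) and return M5 -> (10*s^2 - 13*s + 4)/(4*s^3 - 5*s^2 - 9*s + 9)
Step 4. series reduction of M1, [((M2*M3)+M4)/(1+((M2*M3)+M4)*M5)], M6 -> (-20*s^2 + 26*s - 8)/(8*s^5 - 14*s^4 - 17*s^3 + 32*s^2 - 9)
The result of step 4 is T(s) in lowest terms. Its denominator has leading coefficient 8; dividing the denominator through by 8 makes it monic.

Hence the answer: s^5 - 7*s^4/4 - 17*s^3/8 + 4*s^2 - 9/8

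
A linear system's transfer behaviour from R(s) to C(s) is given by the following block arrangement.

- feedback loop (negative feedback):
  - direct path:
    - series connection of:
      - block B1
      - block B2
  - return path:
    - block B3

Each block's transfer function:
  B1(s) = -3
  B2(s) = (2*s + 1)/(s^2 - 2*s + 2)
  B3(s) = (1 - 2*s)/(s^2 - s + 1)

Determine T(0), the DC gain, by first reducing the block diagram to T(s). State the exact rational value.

Answer: 3

Working:
Step 1: series reduction of B1, B2 gives (-6*s - 3)/(s^2 - 2*s + 2)
Step 2: reduce the feedback loop with forward (B1*B2) and return B3 gives (-6*s^3 + 3*s^2 - 3*s - 3)/(s^4 - 3*s^3 + 17*s^2 - 4*s - 1)
That last expression is T(s); at s = 0 only the constant terms survive, so T(0) = -3/(-1) = 3.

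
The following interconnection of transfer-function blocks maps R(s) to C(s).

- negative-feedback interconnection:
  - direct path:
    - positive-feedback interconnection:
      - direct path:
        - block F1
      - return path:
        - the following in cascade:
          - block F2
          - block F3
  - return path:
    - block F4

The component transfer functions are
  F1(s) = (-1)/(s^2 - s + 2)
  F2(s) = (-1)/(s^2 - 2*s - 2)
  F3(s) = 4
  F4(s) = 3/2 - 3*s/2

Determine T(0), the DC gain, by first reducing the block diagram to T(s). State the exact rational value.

Answer: -2/5

Working:
(1) cascade F2, F3 gives (-4)/(s^2 - 2*s - 2)
(2) close the feedback loop around F1, (F2*F3) gives (-s^2 + 2*s + 2)/(s^4 - 3*s^3 + 2*s^2 - 2*s - 8)
(3) collapse the loop ([F1/(1-F1*(F2*F3))] forward, F4 return) gives (-2*s^2 + 4*s + 4)/(2*s^4 - 3*s^3 - 5*s^2 - 4*s - 10)
DC gain: substitute s = 0 into T(s) from step 3: T(0) = 4/(-10) = -2/5.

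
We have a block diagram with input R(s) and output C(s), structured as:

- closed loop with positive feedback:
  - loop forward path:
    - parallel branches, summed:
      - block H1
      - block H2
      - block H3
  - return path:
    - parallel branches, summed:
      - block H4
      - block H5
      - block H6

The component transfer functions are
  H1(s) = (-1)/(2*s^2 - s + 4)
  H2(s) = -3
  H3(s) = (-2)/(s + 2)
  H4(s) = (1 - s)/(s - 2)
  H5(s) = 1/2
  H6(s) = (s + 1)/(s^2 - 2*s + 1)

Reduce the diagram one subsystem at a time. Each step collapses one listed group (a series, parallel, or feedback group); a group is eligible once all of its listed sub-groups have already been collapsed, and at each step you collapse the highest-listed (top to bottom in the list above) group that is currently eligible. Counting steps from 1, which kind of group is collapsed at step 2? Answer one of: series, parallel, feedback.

Step 1: parallel reduction of H1, H2, H3
Step 2: reduce the parallel group H4, H5, H6
Step 3: apply the feedback formula to (H1+H2+H3), (H4+H5+H6)
At step 2 the group reduced is parallel.

Final answer: parallel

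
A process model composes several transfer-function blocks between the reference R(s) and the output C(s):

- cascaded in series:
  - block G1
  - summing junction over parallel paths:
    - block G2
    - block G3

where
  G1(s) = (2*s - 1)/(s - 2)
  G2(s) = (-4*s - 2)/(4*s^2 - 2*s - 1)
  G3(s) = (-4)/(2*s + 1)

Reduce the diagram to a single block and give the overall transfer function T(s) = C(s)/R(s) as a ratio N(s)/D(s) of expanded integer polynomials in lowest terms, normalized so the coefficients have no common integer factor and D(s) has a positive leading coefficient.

Reducing step by step:

Step 1. sum the parallel branches G2, G3; result (2 - 24*s^2)/(8*s^3 - 4*s - 1)
Step 2. cascade G1, (G2+G3): this yields T(s), and no further normalization is needed

Answer: (-48*s^3 + 24*s^2 + 4*s - 2)/(8*s^4 - 16*s^3 - 4*s^2 + 7*s + 2)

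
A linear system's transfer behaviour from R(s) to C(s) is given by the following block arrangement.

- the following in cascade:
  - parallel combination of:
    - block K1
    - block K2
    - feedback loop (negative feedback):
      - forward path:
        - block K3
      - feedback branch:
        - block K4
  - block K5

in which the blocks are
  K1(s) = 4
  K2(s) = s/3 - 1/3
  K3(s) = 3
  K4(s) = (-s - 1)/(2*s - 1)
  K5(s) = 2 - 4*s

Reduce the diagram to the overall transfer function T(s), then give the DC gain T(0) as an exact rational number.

(1) reduce the feedback loop with forward K3 and return K4 gives (3 - 6*s)/(s + 4)
(2) combine K1, K2, [K3/(1+K3*K4)] in parallel gives (s^2 - 3*s + 53)/(3*s + 12)
(3) series reduction of (K1+K2+[K3/(1+K3*K4)]), K5 gives (-4*s^3 + 14*s^2 - 218*s + 106)/(3*s + 12)
Step 3 gives the overall T(s). Then T(0) = 106/12 = 53/6.

Final answer: 53/6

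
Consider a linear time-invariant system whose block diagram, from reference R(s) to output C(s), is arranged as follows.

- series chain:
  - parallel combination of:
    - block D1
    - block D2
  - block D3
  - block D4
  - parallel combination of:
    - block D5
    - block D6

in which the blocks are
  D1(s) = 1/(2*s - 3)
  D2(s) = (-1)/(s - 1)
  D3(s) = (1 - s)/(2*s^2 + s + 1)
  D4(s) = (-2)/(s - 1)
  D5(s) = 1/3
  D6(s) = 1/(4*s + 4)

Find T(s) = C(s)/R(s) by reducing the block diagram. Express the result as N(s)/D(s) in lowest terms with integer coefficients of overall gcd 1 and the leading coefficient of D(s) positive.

First reduce the diagram to T(s).

Step 1. sum the parallel branches D1, D2 -> (2 - s)/(2*s^2 - 5*s + 3)
Step 2. add D5, D6 (parallel) -> (4*s + 7)/(12*s + 12)
Step 3. series reduction of (D1+D2), D3, D4, (D5+D6) - this is the overall T(s), already in the required normalized form

Answer: (-4*s^2 + s + 14)/(24*s^5 - 24*s^4 - 30*s^3 + 6*s^2 + 6*s + 18)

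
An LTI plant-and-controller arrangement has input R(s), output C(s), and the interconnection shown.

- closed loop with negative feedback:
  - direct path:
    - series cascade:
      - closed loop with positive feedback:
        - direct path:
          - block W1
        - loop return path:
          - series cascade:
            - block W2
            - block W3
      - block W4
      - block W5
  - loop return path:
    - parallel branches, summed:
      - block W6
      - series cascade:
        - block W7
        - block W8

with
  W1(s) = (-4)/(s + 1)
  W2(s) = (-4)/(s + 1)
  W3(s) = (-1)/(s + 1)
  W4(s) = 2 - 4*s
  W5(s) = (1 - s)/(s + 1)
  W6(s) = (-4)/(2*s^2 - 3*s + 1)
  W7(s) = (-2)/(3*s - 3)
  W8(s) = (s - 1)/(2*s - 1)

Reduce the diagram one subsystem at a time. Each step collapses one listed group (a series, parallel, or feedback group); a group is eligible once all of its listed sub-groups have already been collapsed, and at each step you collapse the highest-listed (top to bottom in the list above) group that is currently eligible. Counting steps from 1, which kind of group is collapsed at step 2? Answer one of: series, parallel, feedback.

1. multiply W2, W3 (series)
2. collapse the loop (W1 forward, (W2*W3) return)
3. cascade [W1/(1-W1*(W2*W3))], W4, W5
4. reduce the series chain W7, W8
5. combine W6, (W7*W8) in parallel
6. close the feedback loop around ([W1/(1-W1*(W2*W3))]*W4*W5), (W6+(W7*W8))
At step 2 the group reduced is feedback.

Answer: feedback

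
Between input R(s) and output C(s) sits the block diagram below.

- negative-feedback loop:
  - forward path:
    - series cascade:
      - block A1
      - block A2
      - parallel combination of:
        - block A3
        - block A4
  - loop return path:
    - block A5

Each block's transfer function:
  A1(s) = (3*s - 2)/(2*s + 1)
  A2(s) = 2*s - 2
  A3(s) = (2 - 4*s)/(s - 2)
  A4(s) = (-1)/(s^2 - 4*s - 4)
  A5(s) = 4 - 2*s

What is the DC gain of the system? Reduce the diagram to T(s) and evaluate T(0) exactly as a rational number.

First reduce the diagram to T(s).

Step 1: parallel reduction of A3, A4, giving (-4*s^3 + 18*s^2 + 7*s - 6)/(s^3 - 6*s^2 + 4*s + 8)
Step 2: reduce the series chain A1, A2, (A3+A4), giving (-24*s^5 + 148*s^4 - 154*s^3 - 34*s^2 + 88*s - 24)/(2*s^4 - 11*s^3 + 2*s^2 + 20*s + 8)
Step 3: collapse the loop ((A1*A2*(A3+A4)) forward, A5 return), giving (-24*s^5 + 148*s^4 - 154*s^3 - 34*s^2 + 88*s - 24)/(48*s^6 - 392*s^5 + 902*s^4 - 559*s^3 - 310*s^2 + 420*s - 88)
DC gain: substitute s = 0 into T(s) from step 3: T(0) = -24/(-88) = 3/11.

Answer: 3/11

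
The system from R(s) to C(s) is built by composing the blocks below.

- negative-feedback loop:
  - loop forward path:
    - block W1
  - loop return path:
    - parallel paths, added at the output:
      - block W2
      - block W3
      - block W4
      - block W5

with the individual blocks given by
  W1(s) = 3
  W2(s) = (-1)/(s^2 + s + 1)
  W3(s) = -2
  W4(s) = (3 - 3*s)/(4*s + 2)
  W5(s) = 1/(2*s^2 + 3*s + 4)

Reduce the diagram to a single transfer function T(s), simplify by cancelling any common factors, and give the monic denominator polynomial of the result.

Step 1 - reduce the parallel group W2, W3, W4, W5: (-22*s^5 - 57*s^4 - 108*s^3 - 96*s^2 - 67*s - 10)/(8*s^5 + 24*s^4 + 46*s^3 + 46*s^2 + 30*s + 8)
Step 2 - close the feedback loop around W1, (W2+W3+W4+W5): (-24*s^5 - 72*s^4 - 138*s^3 - 138*s^2 - 90*s - 24)/(58*s^5 + 147*s^4 + 278*s^3 + 242*s^2 + 171*s + 22)
No further cancellation is possible in the step-2 result, so that is T(s). Its denominator becomes monic after dividing by the leading coefficient 58.

Hence the answer: s^5 + 147*s^4/58 + 139*s^3/29 + 121*s^2/29 + 171*s/58 + 11/29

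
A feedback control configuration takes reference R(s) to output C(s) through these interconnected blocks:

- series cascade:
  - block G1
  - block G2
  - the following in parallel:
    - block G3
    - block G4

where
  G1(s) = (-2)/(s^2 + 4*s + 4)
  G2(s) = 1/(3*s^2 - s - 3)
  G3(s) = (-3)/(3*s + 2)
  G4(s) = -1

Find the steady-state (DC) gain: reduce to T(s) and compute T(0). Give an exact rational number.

Step 1. combine G3, G4 in parallel; result (-3*s - 5)/(3*s + 2)
Step 2. series reduction of G1, G2, (G3+G4); result (6*s + 10)/(9*s^5 + 39*s^4 + 37*s^3 - 38*s^2 - 68*s - 24)
That last expression is T(s); at s = 0 only the constant terms survive, so T(0) = 10/(-24) = -5/12.

Therefore the answer is -5/12.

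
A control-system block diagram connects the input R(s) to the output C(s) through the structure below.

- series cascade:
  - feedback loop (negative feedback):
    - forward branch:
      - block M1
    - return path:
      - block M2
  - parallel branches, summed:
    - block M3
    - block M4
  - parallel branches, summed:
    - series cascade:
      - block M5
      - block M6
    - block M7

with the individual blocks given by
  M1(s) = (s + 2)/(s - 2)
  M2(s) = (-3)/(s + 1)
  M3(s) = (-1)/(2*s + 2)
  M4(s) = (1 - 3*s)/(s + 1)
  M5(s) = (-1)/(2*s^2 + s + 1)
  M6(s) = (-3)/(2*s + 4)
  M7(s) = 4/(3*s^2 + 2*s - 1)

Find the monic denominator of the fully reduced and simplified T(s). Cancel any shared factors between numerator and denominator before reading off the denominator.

The answer is s^6 - 17*s^5/6 - 73*s^4/6 - 67*s^3/6 - 29*s^2/6 - 2*s/3 + 4/3.

Reasoning:
Step 1: feedback reduction of M1, M2 -> (s^2 + 3*s + 2)/(s^2 - 4*s - 8)
Step 2: parallel reduction of M3, M4 -> (1 - 6*s)/(2*s + 2)
Step 3: combine M5, M6 in series -> 3/(4*s^3 + 10*s^2 + 6*s + 4)
Step 4: combine (M5*M6), M7 in parallel -> (16*s^3 + 49*s^2 + 30*s + 13)/(12*s^5 + 38*s^4 + 34*s^3 + 14*s^2 + 2*s - 4)
Step 5: cascade [M1/(1+M1*M2)], (M3+M4), ((M5*M6)+M7) -> (-96*s^4 - 278*s^3 - 131*s^2 - 48*s + 13)/(24*s^6 - 68*s^5 - 292*s^4 - 268*s^3 - 116*s^2 - 16*s + 32)
The result of step 5 is T(s) in lowest terms. Its denominator has leading coefficient 24; dividing the denominator through by 24 makes it monic.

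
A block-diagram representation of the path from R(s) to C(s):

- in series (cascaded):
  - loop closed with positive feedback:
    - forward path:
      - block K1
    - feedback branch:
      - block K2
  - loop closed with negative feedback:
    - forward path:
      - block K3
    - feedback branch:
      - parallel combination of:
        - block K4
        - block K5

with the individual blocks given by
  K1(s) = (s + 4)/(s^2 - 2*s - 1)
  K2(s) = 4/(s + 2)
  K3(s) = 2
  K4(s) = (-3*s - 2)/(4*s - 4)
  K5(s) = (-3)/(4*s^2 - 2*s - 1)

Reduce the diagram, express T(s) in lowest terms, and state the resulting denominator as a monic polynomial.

(1) reduce the feedback loop with forward K1 and return K2 -> (s^2 + 6*s + 8)/(s^3 - 9*s - 18)
(2) reduce the parallel group K4, K5 -> (-12*s^3 - 2*s^2 - 5*s + 14)/(16*s^3 - 24*s^2 + 4*s + 4)
(3) close the feedback loop around K3, (K4+K5) -> (-16*s^3 + 24*s^2 - 4*s - 4)/(4*s^3 + 14*s^2 + 3*s - 16)
(4) cascade [K1/(1-K1*K2)], [K3/(1+K3*(K4+K5))] -> (-16*s^5 - 72*s^4 + 12*s^3 + 164*s^2 - 56*s - 32)/(4*s^6 + 14*s^5 - 33*s^4 - 214*s^3 - 279*s^2 + 90*s + 288)
Step 4 gives the fully reduced T(s), with no common factor left to cancel. The denominator's leading coefficient is 4, so divide each of its coefficients by 4 to get the monic form.

Final answer: s^6 + 7*s^5/2 - 33*s^4/4 - 107*s^3/2 - 279*s^2/4 + 45*s/2 + 72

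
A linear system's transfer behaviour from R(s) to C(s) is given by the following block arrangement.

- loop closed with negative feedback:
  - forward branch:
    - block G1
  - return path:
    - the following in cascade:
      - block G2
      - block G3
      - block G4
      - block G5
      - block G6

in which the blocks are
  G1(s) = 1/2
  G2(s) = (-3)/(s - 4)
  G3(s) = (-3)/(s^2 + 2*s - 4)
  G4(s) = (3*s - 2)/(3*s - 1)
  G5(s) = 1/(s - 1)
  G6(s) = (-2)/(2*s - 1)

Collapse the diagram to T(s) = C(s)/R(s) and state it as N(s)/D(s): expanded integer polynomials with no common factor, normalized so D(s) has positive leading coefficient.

(1) combine G2, G3, G4, G5, G6 in series, giving (36 - 54*s)/(6*s^6 - 23*s^5 - 44*s^4 + 215*s^3 - 246*s^2 + 108*s - 16)
(2) collapse the loop (G1 forward, (G2*G3*G4*G5*G6) return): this yields T(s), and no further normalization is needed

Final answer: (6*s^6 - 23*s^5 - 44*s^4 + 215*s^3 - 246*s^2 + 108*s - 16)/(12*s^6 - 46*s^5 - 88*s^4 + 430*s^3 - 492*s^2 + 162*s + 4)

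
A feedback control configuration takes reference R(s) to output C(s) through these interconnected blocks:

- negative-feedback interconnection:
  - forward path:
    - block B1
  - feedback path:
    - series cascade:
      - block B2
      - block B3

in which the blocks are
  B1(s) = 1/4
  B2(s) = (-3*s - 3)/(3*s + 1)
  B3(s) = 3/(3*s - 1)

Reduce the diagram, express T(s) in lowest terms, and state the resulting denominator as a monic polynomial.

Step 1 - combine B2, B3 in series; result (-9*s - 9)/(9*s^2 - 1)
Step 2 - feedback reduction of B1, (B2*B3); result (9*s^2 - 1)/(36*s^2 - 9*s - 13)
The result of step 2 is T(s) in lowest terms. Its denominator has leading coefficient 36; dividing the denominator through by 36 makes it monic.

Therefore the answer is s^2 - s/4 - 13/36.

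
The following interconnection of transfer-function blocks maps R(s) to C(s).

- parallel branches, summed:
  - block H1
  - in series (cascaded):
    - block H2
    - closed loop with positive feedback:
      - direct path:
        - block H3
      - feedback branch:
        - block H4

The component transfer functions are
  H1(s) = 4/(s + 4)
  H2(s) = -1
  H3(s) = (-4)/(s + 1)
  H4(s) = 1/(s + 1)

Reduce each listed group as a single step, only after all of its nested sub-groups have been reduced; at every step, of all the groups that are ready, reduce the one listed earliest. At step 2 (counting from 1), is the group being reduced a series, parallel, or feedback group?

Step 1 - close the feedback loop around H3, H4
Step 2 - series reduction of H2, [H3/(1-H3*H4)]
Step 3 - parallel reduction of H1, (H2*[H3/(1-H3*H4)])
At step 2 the group reduced is series.

Final answer: series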